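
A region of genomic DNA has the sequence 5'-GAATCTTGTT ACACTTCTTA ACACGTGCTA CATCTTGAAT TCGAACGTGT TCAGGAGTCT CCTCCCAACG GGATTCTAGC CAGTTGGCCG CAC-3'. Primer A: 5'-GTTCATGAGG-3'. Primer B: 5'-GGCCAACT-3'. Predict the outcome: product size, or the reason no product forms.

Primer A (GTTCATGAGG) does not match the top strand, and its reverse complement CCTCATGAAC does not match either.
With no annealing site for primer A, no amplification occurs.

No product — primer A has no binding site in the template.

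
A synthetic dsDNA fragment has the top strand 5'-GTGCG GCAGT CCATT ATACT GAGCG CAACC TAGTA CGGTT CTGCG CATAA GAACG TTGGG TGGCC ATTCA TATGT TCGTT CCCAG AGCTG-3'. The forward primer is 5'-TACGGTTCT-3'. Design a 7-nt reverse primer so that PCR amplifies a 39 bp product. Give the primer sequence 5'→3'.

The forward primer binds at positions 34–42, so a 39 bp product ends at position 34 + 39 − 1 = 72.
The reverse primer anneals to the top strand over positions 66–72, i.e. to ATTCATA.
Its sequence written 5'→3' is the reverse complement: TATGAAT.

5'-TATGAAT-3'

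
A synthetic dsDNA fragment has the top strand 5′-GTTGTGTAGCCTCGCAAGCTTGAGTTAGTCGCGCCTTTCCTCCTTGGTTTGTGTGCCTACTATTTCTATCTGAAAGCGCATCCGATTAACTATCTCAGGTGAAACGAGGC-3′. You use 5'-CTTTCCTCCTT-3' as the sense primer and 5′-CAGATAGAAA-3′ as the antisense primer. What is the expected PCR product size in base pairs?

38 bp

Scanning the template, CTTTCCTCCTT occurs at positions 35–45; this primer anneals to the bottom strand there with its 3' end pointing downstream.
Taking the reverse complement of CAGATAGAAA gives TTTCTATCTG, found at positions 63–72 on the template; the primer anneals here to the top strand with its 3' end pointing upstream.
The product runs from position 35 to position 72, so its length is 72 − 35 + 1 = 38 bp.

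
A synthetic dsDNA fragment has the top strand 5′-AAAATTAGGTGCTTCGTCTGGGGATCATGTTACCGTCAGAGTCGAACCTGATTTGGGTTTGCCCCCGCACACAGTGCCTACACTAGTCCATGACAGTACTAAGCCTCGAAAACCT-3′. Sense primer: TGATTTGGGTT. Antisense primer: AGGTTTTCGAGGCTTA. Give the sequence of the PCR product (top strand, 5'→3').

5'-TGATTTGGGTTTGCCCCCGCACACAGTGCCTACACTAGTCCATGACAGTACTAAGCCTCGAAAACCT-3'

Forward primer TGATTTGGGTT is found on the top strand at positions 49–59.
Taking the reverse complement of AGGTTTTCGAGGCTTA gives TAAGCCTCGAAAACCT, found at positions 100–115 on the template; the primer anneals here to the top strand with its 3' end pointing upstream.
The product is the template from position 49 through 115 (67 bp).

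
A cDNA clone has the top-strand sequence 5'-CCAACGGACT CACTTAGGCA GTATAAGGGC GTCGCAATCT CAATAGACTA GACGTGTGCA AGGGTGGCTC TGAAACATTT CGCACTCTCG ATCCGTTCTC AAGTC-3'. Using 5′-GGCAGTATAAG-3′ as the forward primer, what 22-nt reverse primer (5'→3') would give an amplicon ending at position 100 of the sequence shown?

The forward primer binds at positions 17–27; the product's 3' end on the top strand is position 100.
The reverse primer anneals to the top strand over positions 79–100, i.e. to TTCGCACTCTCGATCCGTTCTC.
Its sequence written 5'→3' is the reverse complement: GAGAACGGATCGAGAGTGCGAA.

5'-GAGAACGGATCGAGAGTGCGAA-3'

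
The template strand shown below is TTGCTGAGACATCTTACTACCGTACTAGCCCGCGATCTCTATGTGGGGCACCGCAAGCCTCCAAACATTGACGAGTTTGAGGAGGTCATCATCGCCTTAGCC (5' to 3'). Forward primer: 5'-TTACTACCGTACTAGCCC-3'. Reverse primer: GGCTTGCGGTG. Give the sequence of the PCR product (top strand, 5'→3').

The forward primer matches the template at positions 14–31.
The reverse primer's reverse complement is CACCGCAAGCC, which matches the template at positions 49–59.
The product is the template from position 14 through 59 (46 bp).

5'-TTACTACCGTACTAGCCCGCGATCTCTATGTGGGGCACCGCAAGCC-3'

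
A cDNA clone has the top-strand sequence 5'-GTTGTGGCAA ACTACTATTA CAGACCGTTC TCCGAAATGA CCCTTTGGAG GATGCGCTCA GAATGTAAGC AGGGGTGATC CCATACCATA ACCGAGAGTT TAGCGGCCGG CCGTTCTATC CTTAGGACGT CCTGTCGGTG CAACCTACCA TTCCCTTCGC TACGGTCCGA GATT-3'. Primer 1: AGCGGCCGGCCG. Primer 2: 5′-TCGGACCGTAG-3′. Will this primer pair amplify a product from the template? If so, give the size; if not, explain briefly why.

Primer 1 (AGCGGCCGGCCG) matches the top strand at positions 102–113; it acts as a forward primer.
Primer 2's reverse complement is CTACGGTCCGA, matching the top strand at positions 160–170; it acts as a reverse primer.
The 3' ends face each other across positions 102–170, giving a 69 bp product.

Yes — a 69 bp product.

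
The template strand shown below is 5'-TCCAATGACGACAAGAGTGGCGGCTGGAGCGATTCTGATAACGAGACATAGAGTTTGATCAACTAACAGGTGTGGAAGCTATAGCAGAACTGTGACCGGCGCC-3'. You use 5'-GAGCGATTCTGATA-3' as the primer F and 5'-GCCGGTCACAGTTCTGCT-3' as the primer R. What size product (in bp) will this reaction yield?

74 bp

Forward primer GAGCGATTCTGATA is found on the top strand at positions 27–40.
Reverse complement of the reverse primer: AGCAGAACTGTGACCGGC. This occurs on the top strand at positions 83–100.
The product runs from position 27 to position 100, so its length is 100 − 27 + 1 = 74 bp.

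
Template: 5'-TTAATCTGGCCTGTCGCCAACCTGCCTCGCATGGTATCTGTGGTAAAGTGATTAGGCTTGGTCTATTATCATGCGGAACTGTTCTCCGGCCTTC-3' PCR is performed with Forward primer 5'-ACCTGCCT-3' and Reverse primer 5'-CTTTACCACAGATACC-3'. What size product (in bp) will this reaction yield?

29 bp

Scanning the template, ACCTGCCT occurs at positions 20–27; this primer anneals to the bottom strand there with its 3' end pointing downstream.
Taking the reverse complement of CTTTACCACAGATACC gives GGTATCTGTGGTAAAG, found at positions 33–48 on the template; the primer anneals here to the top strand with its 3' end pointing upstream.
Amplicon spans positions 20–48: 29 bp.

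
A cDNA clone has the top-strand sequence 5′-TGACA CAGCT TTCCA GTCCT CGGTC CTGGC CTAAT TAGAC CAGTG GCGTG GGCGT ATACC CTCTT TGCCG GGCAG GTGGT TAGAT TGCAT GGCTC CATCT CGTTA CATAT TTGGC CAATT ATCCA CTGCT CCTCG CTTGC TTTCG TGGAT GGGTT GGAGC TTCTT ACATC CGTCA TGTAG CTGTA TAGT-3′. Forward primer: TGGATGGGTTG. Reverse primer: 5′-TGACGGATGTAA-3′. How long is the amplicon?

30 bp

Forward primer TGGATGGGTTG is found on the top strand at positions 146–156.
The reverse primer's reverse complement is TTACATCCGTCA, which matches the template at positions 164–175.
Amplicon spans positions 146–175: 30 bp.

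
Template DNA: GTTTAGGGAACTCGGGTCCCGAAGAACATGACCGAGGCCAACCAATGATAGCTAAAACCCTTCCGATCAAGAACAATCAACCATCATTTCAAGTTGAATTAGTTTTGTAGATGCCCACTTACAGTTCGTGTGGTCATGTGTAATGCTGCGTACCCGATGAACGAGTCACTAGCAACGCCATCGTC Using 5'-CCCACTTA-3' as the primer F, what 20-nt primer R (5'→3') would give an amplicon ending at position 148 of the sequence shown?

5'-CAGCATTACACATGACCACA-3'

The forward primer binds at positions 114–121; the product's 3' end on the top strand is position 148.
The reverse primer anneals to the top strand over positions 129–148, i.e. to TGTGGTCATGTGTAATGCTG.
Its sequence written 5'→3' is the reverse complement: CAGCATTACACATGACCACA.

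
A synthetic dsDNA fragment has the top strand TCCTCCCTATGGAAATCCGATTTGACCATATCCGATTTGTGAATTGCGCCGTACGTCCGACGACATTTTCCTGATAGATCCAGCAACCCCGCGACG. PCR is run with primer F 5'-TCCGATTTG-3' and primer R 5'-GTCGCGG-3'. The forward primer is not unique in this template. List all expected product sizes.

The forward primer TCCGATTTG matches the top strand at positions 16–24, 31–39.
The reverse primer's reverse complement is CCGCGAC, matching at positions 89–95.
Each forward site pairs with the reverse site to give a product ending at position 95: sizes 80, 65 bp.

80 bp, 65 bp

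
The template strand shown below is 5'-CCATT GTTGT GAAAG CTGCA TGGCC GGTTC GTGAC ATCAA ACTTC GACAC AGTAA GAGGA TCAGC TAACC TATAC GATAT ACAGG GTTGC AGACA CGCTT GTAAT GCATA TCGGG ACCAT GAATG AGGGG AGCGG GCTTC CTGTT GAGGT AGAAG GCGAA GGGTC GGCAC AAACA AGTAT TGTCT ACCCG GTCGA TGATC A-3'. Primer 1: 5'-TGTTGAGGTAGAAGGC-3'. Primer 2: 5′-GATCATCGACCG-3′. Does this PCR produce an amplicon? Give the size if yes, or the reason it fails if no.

Yes — a 59 bp product.

Primer 1 (TGTTGAGGTAGAAGGC) matches the top strand at positions 142–157; it acts as a forward primer.
Primer 2's reverse complement is CGGTCGATGATC, matching the top strand at positions 189–200; it acts as a reverse primer.
The 3' ends face each other across positions 142–200, giving a 59 bp product.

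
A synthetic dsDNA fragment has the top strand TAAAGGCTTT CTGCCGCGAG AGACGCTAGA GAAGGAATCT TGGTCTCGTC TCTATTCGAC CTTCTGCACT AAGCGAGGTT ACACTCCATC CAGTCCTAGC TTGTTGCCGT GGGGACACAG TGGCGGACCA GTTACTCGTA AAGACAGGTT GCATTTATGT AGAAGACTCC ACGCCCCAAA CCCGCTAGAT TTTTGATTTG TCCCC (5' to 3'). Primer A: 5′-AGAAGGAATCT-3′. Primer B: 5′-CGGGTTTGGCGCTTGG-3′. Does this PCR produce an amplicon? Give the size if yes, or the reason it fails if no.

No product — primer B has no binding site in the template.

Primer B (CGGGTTTGGCGCTTGG) does not match the top strand, and its reverse complement CCAAGCGCCAAACCCG does not match either.
With no annealing site for primer B, no amplification occurs.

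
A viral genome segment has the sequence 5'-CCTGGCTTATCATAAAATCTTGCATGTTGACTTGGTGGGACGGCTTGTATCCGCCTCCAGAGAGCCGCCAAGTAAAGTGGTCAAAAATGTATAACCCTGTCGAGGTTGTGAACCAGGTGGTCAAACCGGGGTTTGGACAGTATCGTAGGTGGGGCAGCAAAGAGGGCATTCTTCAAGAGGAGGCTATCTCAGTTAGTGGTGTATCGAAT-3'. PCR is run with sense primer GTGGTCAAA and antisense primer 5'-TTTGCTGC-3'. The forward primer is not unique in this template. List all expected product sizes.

The forward primer GTGGTCAAA matches the top strand at positions 77–85, 117–125.
The reverse primer's reverse complement is GCAGCAAA, matching at positions 154–161.
Each forward site pairs with the reverse site to give a product ending at position 161: sizes 85, 45 bp.

85 bp, 45 bp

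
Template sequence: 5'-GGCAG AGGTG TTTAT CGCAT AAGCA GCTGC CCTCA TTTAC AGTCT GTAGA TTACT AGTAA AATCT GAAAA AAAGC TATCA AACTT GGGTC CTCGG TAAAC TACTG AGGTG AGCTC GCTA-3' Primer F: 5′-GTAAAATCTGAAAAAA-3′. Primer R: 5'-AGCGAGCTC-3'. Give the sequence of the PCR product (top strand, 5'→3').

Scanning the template, GTAAAATCTGAAAAAA occurs at positions 57–72; this primer anneals to the bottom strand there with its 3' end pointing downstream.
Reverse complement of the reverse primer: GAGCTCGCT. This occurs on the top strand at positions 110–118.
The product is the template from position 57 through 118 (62 bp).

5'-GTAAAATCTGAAAAAAAGCTATCAAACTTGGGTCCTCGGTAAACTACTGAGGTGAGCTCGCT-3'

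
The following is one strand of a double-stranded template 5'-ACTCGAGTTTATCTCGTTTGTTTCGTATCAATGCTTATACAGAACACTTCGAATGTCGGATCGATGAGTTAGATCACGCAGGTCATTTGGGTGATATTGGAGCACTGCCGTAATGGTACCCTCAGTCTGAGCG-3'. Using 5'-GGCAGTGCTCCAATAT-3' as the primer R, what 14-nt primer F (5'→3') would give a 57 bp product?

5'-ATGTCGGATCGATG-3'

The reverse primer's reverse complement ATATTGGAGCACTGCC matches the template at positions 94–109, so the product ends at position 109.
A 57 bp product then starts at position 109 − 57 + 1 = 53.
The forward primer is identical to the top strand there: ATGTCGGATCGATG.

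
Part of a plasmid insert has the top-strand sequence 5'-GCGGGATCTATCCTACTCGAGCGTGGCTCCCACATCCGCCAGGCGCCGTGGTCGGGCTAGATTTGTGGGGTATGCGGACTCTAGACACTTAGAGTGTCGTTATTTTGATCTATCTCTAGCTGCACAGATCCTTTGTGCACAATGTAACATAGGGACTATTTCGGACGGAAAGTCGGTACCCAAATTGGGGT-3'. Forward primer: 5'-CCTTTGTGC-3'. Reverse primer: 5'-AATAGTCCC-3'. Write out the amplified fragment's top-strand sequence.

Forward primer CCTTTGTGC is found on the top strand at positions 130–138.
Taking the reverse complement of AATAGTCCC gives GGGACTATT, found at positions 152–160 on the template; the primer anneals here to the top strand with its 3' end pointing upstream.
The product is the template from position 130 through 160 (31 bp).

5'-CCTTTGTGCACAATGTAACATAGGGACTATT-3'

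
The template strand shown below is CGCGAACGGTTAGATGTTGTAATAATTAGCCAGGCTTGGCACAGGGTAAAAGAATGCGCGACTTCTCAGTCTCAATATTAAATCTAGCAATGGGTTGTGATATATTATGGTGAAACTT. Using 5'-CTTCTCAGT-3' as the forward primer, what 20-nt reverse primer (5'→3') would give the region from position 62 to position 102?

The product's 3' end on the top strand is position 102.
The reverse primer anneals to the top strand over positions 83–102, i.e. to TCTAGCAATGGGTTGTGATA.
Its sequence written 5'→3' is the reverse complement: TATCACAACCCATTGCTAGA.

5'-TATCACAACCCATTGCTAGA-3'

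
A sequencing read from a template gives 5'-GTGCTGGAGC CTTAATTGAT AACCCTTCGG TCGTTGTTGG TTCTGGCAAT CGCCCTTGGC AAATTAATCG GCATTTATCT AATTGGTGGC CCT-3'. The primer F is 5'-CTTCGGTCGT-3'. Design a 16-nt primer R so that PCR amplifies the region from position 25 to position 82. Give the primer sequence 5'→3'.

The product's 3' end on the top strand is position 82.
The reverse primer anneals to the top strand over positions 67–82, i.e. to ATCGGCATTTATCTAA.
Its sequence written 5'→3' is the reverse complement: TTAGATAAATGCCGAT.

5'-TTAGATAAATGCCGAT-3'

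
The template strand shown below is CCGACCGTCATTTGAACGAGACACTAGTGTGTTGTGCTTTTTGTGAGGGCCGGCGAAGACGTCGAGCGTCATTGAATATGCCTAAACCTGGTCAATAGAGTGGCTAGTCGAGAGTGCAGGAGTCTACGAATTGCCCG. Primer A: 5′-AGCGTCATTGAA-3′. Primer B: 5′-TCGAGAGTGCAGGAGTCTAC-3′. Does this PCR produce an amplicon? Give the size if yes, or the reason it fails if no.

No product — both primers anneal to the same strand and extend in the same direction.

Primer A (AGCGTCATTGAA) matches the top strand at positions 65–76 (3' end points downstream).
Primer B (TCGAGAGTGCAGGAGTCTAC) also matches the top strand directly, at positions 108–127 — its reverse complement GTAGACTCCTGCACTCTCGA is not present.
Both primers anneal to the bottom strand with 3' ends pointing the same way, so neither can prime synthesis back toward the other.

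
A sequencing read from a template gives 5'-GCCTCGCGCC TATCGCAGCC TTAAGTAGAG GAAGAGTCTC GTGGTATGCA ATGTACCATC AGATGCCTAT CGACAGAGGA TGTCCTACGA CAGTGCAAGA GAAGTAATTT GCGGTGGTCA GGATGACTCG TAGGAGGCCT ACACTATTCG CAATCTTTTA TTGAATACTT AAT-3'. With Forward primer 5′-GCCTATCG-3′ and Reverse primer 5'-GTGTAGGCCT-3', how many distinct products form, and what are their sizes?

Two products: 137 bp, 80 bp

The forward primer GCCTATCG matches the top strand at positions 8–15, 65–72.
The reverse primer's reverse complement is AGGCCTACAC, matching at positions 135–144.
Each forward site pairs with the reverse site to give a product ending at position 144: sizes 137, 80 bp.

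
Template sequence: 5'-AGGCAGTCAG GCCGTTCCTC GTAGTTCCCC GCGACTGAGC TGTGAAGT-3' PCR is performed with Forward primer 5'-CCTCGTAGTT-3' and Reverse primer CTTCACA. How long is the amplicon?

Forward primer CCTCGTAGTT is found on the top strand at positions 17–26.
Reverse complement of the reverse primer: TGTGAAG. This occurs on the top strand at positions 41–47.
The product runs from position 17 to position 47, so its length is 47 − 17 + 1 = 31 bp.

31 bp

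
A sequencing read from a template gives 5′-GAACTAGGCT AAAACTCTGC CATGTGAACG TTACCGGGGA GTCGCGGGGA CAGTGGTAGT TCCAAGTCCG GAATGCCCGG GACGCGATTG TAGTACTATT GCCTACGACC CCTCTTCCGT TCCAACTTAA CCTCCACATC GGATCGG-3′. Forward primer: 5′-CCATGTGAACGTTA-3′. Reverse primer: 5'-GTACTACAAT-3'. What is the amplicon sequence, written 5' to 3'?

The forward primer matches the template at positions 20–33.
Reverse complement of the reverse primer: ATTGTAGTAC. This occurs on the top strand at positions 87–96.
The product is the template from position 20 through 96 (77 bp).

5'-CCATGTGAACGTTACCGGGGAGTCGCGGGGACAGTGGTAGTTCCAAGTCCGGAATGCCCGGGACGCGATTGTAGTAC-3'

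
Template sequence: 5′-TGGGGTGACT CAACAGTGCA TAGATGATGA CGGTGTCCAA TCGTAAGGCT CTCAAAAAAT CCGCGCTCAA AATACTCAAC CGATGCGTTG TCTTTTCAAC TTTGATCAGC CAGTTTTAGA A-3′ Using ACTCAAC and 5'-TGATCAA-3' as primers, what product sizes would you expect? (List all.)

101 bp, 35 bp

The forward primer ACTCAAC matches the top strand at positions 8–14, 74–80.
The reverse primer's reverse complement is TTGATCA, matching at positions 102–108.
Each forward site pairs with the reverse site to give a product ending at position 108: sizes 101, 35 bp.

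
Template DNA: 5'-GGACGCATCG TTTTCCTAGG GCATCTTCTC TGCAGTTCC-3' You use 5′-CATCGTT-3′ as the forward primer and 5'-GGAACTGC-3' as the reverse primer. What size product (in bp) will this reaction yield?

Forward primer CATCGTT is found on the top strand at positions 6–12.
Taking the reverse complement of GGAACTGC gives GCAGTTCC, found at positions 32–39 on the template; the primer anneals here to the top strand with its 3' end pointing upstream.
The product runs from position 6 to position 39, so its length is 39 − 6 + 1 = 34 bp.

34 bp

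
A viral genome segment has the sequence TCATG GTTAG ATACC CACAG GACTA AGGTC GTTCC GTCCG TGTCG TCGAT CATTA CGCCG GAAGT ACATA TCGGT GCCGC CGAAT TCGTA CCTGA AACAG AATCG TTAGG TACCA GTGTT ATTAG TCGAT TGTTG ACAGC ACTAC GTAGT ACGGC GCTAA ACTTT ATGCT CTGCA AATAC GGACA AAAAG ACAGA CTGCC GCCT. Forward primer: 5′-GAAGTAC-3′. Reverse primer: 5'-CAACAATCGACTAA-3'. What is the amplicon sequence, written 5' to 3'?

5'-GAAGTACATATCGGTGCCGCCGAATTCGTACCTGAAACAGAATCGTTAGGTACCAGTGTTATTAGTCGATTGTTG-3'

Forward primer GAAGTAC is found on the top strand at positions 61–67.
Reverse complement of the reverse primer: TTAGTCGATTGTTG. This occurs on the top strand at positions 122–135.
The product is the template from position 61 through 135 (75 bp).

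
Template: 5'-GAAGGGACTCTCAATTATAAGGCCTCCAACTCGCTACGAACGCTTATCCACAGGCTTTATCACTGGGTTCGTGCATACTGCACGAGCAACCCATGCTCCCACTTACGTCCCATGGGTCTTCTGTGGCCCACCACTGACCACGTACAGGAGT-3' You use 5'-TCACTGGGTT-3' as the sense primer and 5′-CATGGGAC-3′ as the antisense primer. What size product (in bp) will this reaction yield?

55 bp

Scanning the template, TCACTGGGTT occurs at positions 60–69; this primer anneals to the bottom strand there with its 3' end pointing downstream.
The reverse primer's reverse complement is GTCCCATG, which matches the template at positions 107–114.
Product length = (reverse-primer end) − (forward-primer start) + 1 = 114 − 60 + 1 = 55 bp.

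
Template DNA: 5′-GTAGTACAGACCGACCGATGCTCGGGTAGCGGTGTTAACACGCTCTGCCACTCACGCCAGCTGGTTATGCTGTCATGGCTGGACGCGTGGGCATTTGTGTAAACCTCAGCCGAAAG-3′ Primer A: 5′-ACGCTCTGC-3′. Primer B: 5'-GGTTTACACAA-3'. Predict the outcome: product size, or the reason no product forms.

Primer A (ACGCTCTGC) matches the top strand at positions 40–48; it acts as a forward primer.
Primer B's reverse complement is TTGTGTAAACC, matching the top strand at positions 95–105; it acts as a reverse primer.
The 3' ends face each other across positions 40–105, giving a 66 bp product.

Yes — a 66 bp product.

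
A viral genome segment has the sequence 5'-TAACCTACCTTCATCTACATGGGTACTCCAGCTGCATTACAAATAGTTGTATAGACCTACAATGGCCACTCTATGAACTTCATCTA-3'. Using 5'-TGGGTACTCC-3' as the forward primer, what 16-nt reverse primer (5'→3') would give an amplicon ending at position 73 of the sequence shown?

The forward primer binds at positions 20–29; the product's 3' end on the top strand is position 73.
The reverse primer anneals to the top strand over positions 58–73, i.e. to TACAATGGCCACTCTA.
Its sequence written 5'→3' is the reverse complement: TAGAGTGGCCATTGTA.

5'-TAGAGTGGCCATTGTA-3'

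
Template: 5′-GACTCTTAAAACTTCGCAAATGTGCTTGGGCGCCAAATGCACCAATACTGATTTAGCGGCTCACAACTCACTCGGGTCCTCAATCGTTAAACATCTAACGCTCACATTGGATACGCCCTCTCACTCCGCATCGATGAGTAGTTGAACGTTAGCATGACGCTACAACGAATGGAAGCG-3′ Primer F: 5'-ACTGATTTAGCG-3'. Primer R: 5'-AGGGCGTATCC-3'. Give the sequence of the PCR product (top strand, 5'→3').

Forward primer ACTGATTTAGCG is found on the top strand at positions 47–58.
The reverse primer's reverse complement is GGATACGCCCT, which matches the template at positions 109–119.
The product is the template from position 47 through 119 (73 bp).

5'-ACTGATTTAGCGGCTCACAACTCACTCGGGTCCTCAATCGTTAAACATCTAACGCTCACATTGGATACGCCCT-3'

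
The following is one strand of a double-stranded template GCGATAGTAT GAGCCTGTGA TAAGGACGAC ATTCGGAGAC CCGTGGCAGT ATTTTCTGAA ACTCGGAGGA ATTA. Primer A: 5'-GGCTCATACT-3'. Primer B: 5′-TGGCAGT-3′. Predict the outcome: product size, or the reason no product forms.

No product — the primers' 3' ends point away from each other.

Primer A (GGCTCATACT) has reverse complement AGTATGAGCC, which matches the top strand at positions 6–15; primer A anneals to the top strand there with its 3' end pointing upstream toward position 6.
Primer B (TGGCAGT) matches the top strand directly at positions 44–50; it anneals to the bottom strand with its 3' end pointing downstream toward position 50.
The 3' ends diverge (primer A extends toward position 1, primer B toward position 74), so the primers never converge on a shared product.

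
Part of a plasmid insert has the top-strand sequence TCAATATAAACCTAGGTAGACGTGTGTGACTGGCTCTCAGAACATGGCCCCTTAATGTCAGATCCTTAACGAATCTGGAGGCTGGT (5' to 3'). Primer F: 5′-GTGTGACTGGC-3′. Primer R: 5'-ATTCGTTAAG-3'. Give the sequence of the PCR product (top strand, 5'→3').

Scanning the template, GTGTGACTGGC occurs at positions 24–34; this primer anneals to the bottom strand there with its 3' end pointing downstream.
Reverse complement of the reverse primer: CTTAACGAAT. This occurs on the top strand at positions 65–74.
The product is the template from position 24 through 74 (51 bp).

5'-GTGTGACTGGCTCTCAGAACATGGCCCCTTAATGTCAGATCCTTAACGAAT-3'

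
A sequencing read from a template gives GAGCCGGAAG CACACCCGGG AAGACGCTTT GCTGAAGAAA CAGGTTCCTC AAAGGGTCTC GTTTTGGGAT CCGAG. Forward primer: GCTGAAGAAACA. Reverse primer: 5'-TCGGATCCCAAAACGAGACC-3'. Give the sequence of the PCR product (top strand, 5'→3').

5'-GCTGAAGAAACAGGTTCCTCAAAGGGTCTCGTTTTGGGATCCGA-3'

The forward primer matches the template at positions 31–42.
Reverse complement of the reverse primer: GGTCTCGTTTTGGGATCCGA. This occurs on the top strand at positions 55–74.
The product is the template from position 31 through 74 (44 bp).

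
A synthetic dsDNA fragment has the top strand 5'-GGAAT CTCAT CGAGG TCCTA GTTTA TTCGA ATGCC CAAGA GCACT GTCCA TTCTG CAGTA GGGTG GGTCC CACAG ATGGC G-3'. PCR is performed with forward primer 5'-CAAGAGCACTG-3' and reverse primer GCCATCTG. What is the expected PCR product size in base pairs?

Scanning the template, CAAGAGCACTG occurs at positions 36–46; this primer anneals to the bottom strand there with its 3' end pointing downstream.
Reverse complement of the reverse primer: CAGATGGC. This occurs on the top strand at positions 73–80.
The product runs from position 36 to position 80, so its length is 80 − 36 + 1 = 45 bp.

45 bp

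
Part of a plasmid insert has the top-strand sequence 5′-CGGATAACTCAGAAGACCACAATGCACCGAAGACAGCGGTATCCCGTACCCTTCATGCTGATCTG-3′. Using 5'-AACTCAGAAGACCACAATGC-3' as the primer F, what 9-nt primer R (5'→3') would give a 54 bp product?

5'-AGCATGAAG-3'

The forward primer binds at positions 6–25, so a 54 bp product ends at position 6 + 54 − 1 = 59.
The reverse primer anneals to the top strand over positions 51–59, i.e. to CTTCATGCT.
Its sequence written 5'→3' is the reverse complement: AGCATGAAG.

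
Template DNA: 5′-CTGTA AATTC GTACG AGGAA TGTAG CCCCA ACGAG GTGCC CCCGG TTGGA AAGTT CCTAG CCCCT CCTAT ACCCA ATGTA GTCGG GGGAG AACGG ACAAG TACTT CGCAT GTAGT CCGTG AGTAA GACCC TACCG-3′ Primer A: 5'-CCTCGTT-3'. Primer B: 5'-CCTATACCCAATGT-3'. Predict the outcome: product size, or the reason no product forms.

No product — the primers' 3' ends point away from each other.

Primer A (CCTCGTT) has reverse complement AACGAGG, which matches the top strand at positions 30–36; primer A anneals to the top strand there with its 3' end pointing upstream toward position 30.
Primer B (CCTATACCCAATGT) matches the top strand directly at positions 66–79; it anneals to the bottom strand with its 3' end pointing downstream toward position 79.
The 3' ends diverge (primer A extends toward position 1, primer B toward position 135), so the primers never converge on a shared product.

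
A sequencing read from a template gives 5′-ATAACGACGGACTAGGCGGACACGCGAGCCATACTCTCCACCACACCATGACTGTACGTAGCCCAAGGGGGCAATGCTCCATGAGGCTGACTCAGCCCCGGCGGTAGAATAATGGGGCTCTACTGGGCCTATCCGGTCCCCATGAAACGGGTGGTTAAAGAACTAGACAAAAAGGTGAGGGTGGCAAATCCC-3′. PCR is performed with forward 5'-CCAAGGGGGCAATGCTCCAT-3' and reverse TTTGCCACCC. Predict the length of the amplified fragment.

The forward primer matches the template at positions 63–82.
Reverse complement of the reverse primer: GGGTGGCAAA. This occurs on the top strand at positions 179–188.
The product runs from position 63 to position 188, so its length is 188 − 63 + 1 = 126 bp.

126 bp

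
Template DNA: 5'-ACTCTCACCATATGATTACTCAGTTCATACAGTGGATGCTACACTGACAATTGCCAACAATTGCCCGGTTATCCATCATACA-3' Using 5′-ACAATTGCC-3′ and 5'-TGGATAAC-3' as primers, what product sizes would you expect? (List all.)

The forward primer ACAATTGCC matches the top strand at positions 47–55, 57–65.
The reverse primer's reverse complement is GTTATCCA, matching at positions 68–75.
Each forward site pairs with the reverse site to give a product ending at position 75: sizes 29, 19 bp.

29 bp, 19 bp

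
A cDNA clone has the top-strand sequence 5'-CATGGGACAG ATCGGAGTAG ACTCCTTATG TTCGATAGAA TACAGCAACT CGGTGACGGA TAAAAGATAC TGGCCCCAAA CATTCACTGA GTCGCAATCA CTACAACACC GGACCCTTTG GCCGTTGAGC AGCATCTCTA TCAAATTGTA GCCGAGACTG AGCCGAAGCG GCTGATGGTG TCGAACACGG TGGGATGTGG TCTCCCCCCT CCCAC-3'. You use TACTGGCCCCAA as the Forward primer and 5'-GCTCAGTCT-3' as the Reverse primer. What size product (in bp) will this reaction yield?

96 bp

Forward primer TACTGGCCCCAA is found on the top strand at positions 68–79.
The reverse primer's reverse complement is AGACTGAGC, which matches the template at positions 155–163.
Amplicon spans positions 68–163: 96 bp.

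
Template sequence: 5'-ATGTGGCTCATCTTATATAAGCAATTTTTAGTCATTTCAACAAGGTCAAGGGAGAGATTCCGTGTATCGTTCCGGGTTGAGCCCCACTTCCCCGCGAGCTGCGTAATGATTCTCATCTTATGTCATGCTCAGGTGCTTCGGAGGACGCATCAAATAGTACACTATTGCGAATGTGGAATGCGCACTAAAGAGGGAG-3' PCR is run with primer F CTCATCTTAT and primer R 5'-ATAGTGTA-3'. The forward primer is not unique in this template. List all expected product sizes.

159 bp, 54 bp

The forward primer CTCATCTTAT matches the top strand at positions 7–16, 112–121.
The reverse primer's reverse complement is TACACTAT, matching at positions 158–165.
Each forward site pairs with the reverse site to give a product ending at position 165: sizes 159, 54 bp.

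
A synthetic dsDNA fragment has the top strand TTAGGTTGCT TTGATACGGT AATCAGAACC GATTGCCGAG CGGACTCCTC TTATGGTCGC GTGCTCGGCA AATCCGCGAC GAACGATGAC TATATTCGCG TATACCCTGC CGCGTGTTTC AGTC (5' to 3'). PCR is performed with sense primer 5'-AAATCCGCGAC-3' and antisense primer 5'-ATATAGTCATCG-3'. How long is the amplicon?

26 bp

The forward primer matches the template at positions 70–80.
Reverse complement of the reverse primer: CGATGACTATAT. This occurs on the top strand at positions 84–95.
Amplicon spans positions 70–95: 26 bp.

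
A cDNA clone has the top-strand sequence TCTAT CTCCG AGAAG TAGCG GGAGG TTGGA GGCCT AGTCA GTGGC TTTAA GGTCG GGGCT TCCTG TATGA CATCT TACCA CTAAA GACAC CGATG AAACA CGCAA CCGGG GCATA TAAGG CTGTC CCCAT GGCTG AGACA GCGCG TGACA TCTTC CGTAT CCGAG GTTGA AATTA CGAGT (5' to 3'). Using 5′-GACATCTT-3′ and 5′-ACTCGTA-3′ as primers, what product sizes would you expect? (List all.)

112 bp, 34 bp

The forward primer GACATCTT matches the top strand at positions 69–76, 147–154.
The reverse primer's reverse complement is TACGAGT, matching at positions 174–180.
Each forward site pairs with the reverse site to give a product ending at position 180: sizes 112, 34 bp.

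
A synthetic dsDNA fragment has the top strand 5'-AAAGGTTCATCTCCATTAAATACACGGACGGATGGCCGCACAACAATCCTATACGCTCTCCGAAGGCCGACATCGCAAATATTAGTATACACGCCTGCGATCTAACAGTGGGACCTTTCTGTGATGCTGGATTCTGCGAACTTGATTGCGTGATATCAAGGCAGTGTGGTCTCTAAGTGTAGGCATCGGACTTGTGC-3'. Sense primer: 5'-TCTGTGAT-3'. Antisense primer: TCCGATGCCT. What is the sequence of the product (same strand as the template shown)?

Scanning the template, TCTGTGAT occurs at positions 118–125; this primer anneals to the bottom strand there with its 3' end pointing downstream.
Reverse complement of the reverse primer: AGGCATCGGA. This occurs on the top strand at positions 181–190.
The product is the template from position 118 through 190 (73 bp).

5'-TCTGTGATGCTGGATTCTGCGAACTTGATTGCGTGATATCAAGGCAGTGTGGTCTCTAAGTGTAGGCATCGGA-3'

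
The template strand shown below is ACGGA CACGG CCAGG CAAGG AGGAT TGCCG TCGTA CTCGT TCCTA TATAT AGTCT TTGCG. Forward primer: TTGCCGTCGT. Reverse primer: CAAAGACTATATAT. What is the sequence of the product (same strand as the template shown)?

5'-TTGCCGTCGTACTCGTTCCTATATATAGTCTTTG-3'

The forward primer matches the template at positions 25–34.
Reverse complement of the reverse primer: ATATATAGTCTTTG. This occurs on the top strand at positions 45–58.
The product is the template from position 25 through 58 (34 bp).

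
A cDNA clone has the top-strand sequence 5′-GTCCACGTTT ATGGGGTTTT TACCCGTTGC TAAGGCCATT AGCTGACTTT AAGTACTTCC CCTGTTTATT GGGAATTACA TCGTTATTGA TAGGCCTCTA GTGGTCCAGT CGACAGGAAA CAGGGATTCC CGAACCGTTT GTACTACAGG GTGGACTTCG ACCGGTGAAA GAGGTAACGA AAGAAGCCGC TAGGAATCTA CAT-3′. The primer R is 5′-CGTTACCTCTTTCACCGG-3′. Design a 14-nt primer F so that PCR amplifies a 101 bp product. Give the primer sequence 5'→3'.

5'-CATCGTTATTGATA-3'

The reverse primer's reverse complement CCGGTGAAAGAGGTAACG matches the template at positions 162–179, so the product ends at position 179.
A 101 bp product then starts at position 179 − 101 + 1 = 79.
The forward primer is identical to the top strand there: CATCGTTATTGATA.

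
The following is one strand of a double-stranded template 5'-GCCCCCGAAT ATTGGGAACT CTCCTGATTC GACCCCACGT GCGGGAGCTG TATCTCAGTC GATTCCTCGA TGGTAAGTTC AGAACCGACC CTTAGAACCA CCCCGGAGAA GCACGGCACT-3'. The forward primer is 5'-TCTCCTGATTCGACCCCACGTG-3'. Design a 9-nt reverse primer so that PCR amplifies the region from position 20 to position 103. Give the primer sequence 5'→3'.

5'-GGGTGGTTC-3'

The product's 3' end on the top strand is position 103.
The reverse primer anneals to the top strand over positions 95–103, i.e. to GAACCACCC.
Its sequence written 5'→3' is the reverse complement: GGGTGGTTC.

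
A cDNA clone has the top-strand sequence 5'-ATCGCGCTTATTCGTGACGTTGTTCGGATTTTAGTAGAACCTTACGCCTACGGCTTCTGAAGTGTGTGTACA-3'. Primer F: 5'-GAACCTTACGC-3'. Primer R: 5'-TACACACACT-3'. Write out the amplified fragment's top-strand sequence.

5'-GAACCTTACGCCTACGGCTTCTGAAGTGTGTGTA-3'

The forward primer matches the template at positions 37–47.
Taking the reverse complement of TACACACACT gives AGTGTGTGTA, found at positions 61–70 on the template; the primer anneals here to the top strand with its 3' end pointing upstream.
The product is the template from position 37 through 70 (34 bp).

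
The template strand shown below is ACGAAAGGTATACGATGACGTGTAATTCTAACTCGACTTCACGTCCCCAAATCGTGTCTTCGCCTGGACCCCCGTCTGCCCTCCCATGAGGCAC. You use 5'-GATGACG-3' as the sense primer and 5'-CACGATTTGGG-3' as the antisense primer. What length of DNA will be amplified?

Scanning the template, GATGACG occurs at positions 14–20; this primer anneals to the bottom strand there with its 3' end pointing downstream.
The reverse primer's reverse complement is CCCAAATCGTG, which matches the template at positions 46–56.
The product runs from position 14 to position 56, so its length is 56 − 14 + 1 = 43 bp.

43 bp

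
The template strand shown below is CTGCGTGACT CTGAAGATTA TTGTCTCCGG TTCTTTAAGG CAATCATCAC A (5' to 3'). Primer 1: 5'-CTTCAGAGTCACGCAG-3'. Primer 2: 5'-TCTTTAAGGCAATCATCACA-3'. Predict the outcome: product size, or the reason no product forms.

Primer 1 (CTTCAGAGTCACGCAG) has reverse complement CTGCGTGACTCTGAAG, which matches the top strand at positions 1–16; primer 1 anneals to the top strand there with its 3' end pointing upstream toward position 1.
Primer 2 (TCTTTAAGGCAATCATCACA) matches the top strand directly at positions 32–51; it anneals to the bottom strand with its 3' end pointing downstream toward position 51.
The 3' ends diverge (primer 1 extends toward position 1, primer 2 toward position 51), so the primers never converge on a shared product.

No product — the primers' 3' ends point away from each other.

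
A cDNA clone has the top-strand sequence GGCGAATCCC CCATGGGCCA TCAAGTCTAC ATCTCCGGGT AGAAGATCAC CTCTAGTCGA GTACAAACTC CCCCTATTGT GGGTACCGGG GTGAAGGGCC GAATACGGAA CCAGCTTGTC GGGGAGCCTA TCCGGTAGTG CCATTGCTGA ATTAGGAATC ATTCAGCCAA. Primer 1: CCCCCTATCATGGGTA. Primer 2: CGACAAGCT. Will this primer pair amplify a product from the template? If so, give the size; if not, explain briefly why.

Primer 1 (CCCCCTATCATGGGTA) does not match the top strand, and its reverse complement TACCCATGATAGGGGG does not match either.
With no annealing site for primer 1, no amplification occurs.

No product — primer 1 has no binding site in the template.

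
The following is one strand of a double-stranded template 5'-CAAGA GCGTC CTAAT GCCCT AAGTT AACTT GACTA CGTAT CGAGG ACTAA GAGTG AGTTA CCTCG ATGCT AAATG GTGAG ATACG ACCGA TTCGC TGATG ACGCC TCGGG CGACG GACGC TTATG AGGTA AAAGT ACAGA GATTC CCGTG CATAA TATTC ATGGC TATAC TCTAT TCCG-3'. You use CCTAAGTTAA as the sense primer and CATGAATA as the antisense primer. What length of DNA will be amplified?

Scanning the template, CCTAAGTTAA occurs at positions 18–27; this primer anneals to the bottom strand there with its 3' end pointing downstream.
Taking the reverse complement of CATGAATA gives TATTCATG, found at positions 156–163 on the template; the primer anneals here to the top strand with its 3' end pointing upstream.
Product length = (reverse-primer end) − (forward-primer start) + 1 = 163 − 18 + 1 = 146 bp.

146 bp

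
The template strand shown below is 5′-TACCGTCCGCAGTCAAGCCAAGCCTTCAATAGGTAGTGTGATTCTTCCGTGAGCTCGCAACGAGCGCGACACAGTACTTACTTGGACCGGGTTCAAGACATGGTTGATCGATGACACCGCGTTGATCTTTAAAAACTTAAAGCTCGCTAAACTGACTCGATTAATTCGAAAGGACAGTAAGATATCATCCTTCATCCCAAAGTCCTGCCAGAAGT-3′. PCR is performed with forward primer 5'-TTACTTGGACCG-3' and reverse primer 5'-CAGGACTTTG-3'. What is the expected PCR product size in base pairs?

130 bp

Forward primer TTACTTGGACCG is found on the top strand at positions 78–89.
Reverse complement of the reverse primer: CAAAGTCCTG. This occurs on the top strand at positions 198–207.
Product length = (reverse-primer end) − (forward-primer start) + 1 = 207 − 78 + 1 = 130 bp.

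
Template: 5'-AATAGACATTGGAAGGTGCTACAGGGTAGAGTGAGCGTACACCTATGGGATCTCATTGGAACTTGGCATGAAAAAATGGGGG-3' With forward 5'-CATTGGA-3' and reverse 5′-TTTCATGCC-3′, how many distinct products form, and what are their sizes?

The forward primer CATTGGA matches the top strand at positions 7–13, 54–60.
The reverse primer's reverse complement is GGCATGAAA, matching at positions 65–73.
Each forward site pairs with the reverse site to give a product ending at position 73: sizes 67, 20 bp.

Two products: 67 bp, 20 bp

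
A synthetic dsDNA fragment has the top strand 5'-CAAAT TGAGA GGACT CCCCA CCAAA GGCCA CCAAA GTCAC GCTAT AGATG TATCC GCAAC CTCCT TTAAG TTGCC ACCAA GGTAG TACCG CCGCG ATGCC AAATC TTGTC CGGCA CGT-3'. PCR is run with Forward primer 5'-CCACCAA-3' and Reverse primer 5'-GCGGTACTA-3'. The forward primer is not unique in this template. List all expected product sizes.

74 bp, 64 bp, 18 bp

The forward primer CCACCAA matches the top strand at positions 18–24, 28–34, 74–80.
The reverse primer's reverse complement is TAGTACCGC, matching at positions 83–91.
Each forward site pairs with the reverse site to give a product ending at position 91: sizes 74, 64, 18 bp.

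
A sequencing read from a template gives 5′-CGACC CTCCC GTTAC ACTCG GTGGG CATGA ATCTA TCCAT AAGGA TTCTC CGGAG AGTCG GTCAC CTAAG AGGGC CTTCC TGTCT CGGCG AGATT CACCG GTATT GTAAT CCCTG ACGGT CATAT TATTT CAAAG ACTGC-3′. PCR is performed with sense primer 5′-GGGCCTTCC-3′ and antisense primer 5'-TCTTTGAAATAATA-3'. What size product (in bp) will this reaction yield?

65 bp

Scanning the template, GGGCCTTCC occurs at positions 72–80; this primer anneals to the bottom strand there with its 3' end pointing downstream.
The reverse primer's reverse complement is TATTATTTCAAAGA, which matches the template at positions 123–136.
Amplicon spans positions 72–136: 65 bp.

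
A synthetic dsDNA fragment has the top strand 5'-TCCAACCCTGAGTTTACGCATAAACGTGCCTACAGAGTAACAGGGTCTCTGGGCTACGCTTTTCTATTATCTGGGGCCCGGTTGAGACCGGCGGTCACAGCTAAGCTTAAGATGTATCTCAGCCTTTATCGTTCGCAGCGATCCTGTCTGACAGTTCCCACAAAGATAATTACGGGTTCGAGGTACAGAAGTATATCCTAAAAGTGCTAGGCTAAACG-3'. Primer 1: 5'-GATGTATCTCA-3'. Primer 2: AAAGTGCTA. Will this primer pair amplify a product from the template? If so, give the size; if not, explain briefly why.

Primer 1 (GATGTATCTCA) matches the top strand at positions 111–121 (3' end points downstream).
Primer 2 (AAAGTGCTA) also matches the top strand directly, at positions 201–209 — its reverse complement TAGCACTTT is not present.
Both primers anneal to the bottom strand with 3' ends pointing the same way, so neither can prime synthesis back toward the other.

No product — both primers anneal to the same strand and extend in the same direction.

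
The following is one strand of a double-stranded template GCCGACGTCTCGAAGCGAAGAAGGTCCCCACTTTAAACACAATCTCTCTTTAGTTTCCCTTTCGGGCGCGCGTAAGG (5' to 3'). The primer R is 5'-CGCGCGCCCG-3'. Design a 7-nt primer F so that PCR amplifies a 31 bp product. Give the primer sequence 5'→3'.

The reverse primer's reverse complement CGGGCGCGCG matches the template at positions 63–72, so the product ends at position 72.
A 31 bp product then starts at position 72 − 31 + 1 = 42.
The forward primer is identical to the top strand there: ATCTCTC.

5'-ATCTCTC-3'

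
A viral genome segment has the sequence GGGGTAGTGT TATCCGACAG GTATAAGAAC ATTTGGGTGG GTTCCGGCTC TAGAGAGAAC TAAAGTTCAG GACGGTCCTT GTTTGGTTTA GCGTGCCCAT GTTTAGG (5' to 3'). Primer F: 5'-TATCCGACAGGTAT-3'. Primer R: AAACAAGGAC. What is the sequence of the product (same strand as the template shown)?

Forward primer TATCCGACAGGTAT is found on the top strand at positions 11–24.
The reverse primer's reverse complement is GTCCTTGTTT, which matches the template at positions 75–84.
The product is the template from position 11 through 84 (74 bp).

5'-TATCCGACAGGTATAAGAACATTTGGGTGGGTTCCGGCTCTAGAGAGAACTAAAGTTCAGGACGGTCCTTGTTT-3'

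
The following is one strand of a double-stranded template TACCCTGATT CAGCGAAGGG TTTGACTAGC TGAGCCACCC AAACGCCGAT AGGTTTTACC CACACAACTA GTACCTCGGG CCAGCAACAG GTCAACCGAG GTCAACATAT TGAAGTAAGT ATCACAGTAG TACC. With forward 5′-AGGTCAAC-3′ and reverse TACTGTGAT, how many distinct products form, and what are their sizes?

The forward primer AGGTCAAC matches the top strand at positions 89–96, 99–106.
The reverse primer's reverse complement is ATCACAGTA, matching at positions 121–129.
Each forward site pairs with the reverse site to give a product ending at position 129: sizes 41, 31 bp.

Two products: 41 bp, 31 bp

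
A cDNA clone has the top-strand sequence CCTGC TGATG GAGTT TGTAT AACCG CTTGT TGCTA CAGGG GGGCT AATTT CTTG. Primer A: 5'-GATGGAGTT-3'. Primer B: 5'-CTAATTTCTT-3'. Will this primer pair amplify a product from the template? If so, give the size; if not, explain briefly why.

Primer A (GATGGAGTT) matches the top strand at positions 7–15 (3' end points downstream).
Primer B (CTAATTTCTT) also matches the top strand directly, at positions 44–53 — its reverse complement AAGAAATTAG is not present.
Both primers anneal to the bottom strand with 3' ends pointing the same way, so neither can prime synthesis back toward the other.

No product — both primers anneal to the same strand and extend in the same direction.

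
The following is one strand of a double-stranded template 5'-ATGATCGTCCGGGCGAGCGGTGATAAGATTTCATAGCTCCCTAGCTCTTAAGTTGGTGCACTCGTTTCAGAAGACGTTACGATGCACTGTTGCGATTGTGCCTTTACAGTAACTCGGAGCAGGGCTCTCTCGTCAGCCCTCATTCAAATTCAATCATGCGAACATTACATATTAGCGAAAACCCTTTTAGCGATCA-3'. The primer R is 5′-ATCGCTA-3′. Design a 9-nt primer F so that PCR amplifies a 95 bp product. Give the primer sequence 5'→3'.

The reverse primer's reverse complement TAGCGAT matches the template at positions 188–194, so the product ends at position 194.
A 95 bp product then starts at position 194 − 95 + 1 = 100.
The forward primer is identical to the top strand there: GCCTTTACA.

5'-GCCTTTACA-3'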